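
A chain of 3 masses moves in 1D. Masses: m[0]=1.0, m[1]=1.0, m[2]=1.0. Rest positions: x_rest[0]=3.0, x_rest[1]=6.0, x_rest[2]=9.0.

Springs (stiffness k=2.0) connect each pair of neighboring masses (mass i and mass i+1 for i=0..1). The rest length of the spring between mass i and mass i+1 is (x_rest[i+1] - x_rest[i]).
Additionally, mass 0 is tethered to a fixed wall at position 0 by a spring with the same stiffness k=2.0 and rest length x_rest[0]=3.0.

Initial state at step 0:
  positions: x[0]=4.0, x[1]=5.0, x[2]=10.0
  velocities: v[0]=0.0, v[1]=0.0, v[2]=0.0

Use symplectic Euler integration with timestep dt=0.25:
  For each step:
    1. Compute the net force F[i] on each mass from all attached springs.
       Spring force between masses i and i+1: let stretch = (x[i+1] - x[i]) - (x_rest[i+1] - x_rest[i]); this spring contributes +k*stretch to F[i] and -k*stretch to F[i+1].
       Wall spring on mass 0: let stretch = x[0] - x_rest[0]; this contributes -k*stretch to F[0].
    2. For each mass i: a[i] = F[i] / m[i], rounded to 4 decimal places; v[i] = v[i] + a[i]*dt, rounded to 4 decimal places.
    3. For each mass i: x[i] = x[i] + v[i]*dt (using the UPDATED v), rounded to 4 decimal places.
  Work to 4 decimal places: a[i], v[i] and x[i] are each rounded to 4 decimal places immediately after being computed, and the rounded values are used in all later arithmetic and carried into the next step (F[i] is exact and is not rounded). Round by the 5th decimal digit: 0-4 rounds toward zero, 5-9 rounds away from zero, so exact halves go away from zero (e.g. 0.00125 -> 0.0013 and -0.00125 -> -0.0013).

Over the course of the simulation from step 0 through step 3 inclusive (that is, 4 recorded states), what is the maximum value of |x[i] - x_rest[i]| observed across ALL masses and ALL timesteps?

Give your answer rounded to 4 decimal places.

Step 0: x=[4.0000 5.0000 10.0000] v=[0.0000 0.0000 0.0000]
Step 1: x=[3.6250 5.5000 9.7500] v=[-1.5000 2.0000 -1.0000]
Step 2: x=[3.0313 6.2969 9.3438] v=[-2.3750 3.1875 -1.6250]
Step 3: x=[2.4668 7.0665 8.9317] v=[-2.2579 3.0782 -1.6485]
Max displacement = 1.0665

Answer: 1.0665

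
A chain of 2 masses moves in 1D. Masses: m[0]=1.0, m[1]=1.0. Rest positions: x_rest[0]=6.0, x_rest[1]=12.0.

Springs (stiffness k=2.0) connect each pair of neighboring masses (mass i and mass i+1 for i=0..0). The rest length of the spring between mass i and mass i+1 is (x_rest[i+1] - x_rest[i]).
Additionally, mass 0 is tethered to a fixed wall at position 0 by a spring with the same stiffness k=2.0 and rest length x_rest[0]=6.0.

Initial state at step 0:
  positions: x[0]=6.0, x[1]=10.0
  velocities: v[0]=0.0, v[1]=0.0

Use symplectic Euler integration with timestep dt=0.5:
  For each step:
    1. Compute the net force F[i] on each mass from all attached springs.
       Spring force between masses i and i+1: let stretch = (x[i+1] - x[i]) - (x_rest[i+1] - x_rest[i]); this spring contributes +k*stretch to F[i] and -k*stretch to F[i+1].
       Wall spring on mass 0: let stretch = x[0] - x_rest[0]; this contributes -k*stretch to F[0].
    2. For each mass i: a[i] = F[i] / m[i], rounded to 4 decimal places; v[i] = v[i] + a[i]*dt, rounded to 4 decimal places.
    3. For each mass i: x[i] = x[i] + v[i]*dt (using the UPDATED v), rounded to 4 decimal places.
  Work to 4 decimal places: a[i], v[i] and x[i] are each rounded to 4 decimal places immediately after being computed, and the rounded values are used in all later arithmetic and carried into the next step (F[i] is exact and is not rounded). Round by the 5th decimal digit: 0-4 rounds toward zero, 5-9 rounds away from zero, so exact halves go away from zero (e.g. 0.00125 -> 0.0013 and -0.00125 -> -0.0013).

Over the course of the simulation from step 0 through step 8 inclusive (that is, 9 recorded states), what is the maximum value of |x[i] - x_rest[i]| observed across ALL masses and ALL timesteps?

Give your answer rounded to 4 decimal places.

Step 0: x=[6.0000 10.0000] v=[0.0000 0.0000]
Step 1: x=[5.0000 11.0000] v=[-2.0000 2.0000]
Step 2: x=[4.5000 12.0000] v=[-1.0000 2.0000]
Step 3: x=[5.5000 12.2500] v=[2.0000 0.5000]
Step 4: x=[7.1250 12.1250] v=[3.2500 -0.2500]
Step 5: x=[7.6875 12.5000] v=[1.1250 0.7500]
Step 6: x=[6.8125 13.4688] v=[-1.7500 1.9375]
Step 7: x=[5.8594 14.1094] v=[-1.9062 1.2812]
Step 8: x=[6.1016 13.6250] v=[0.4844 -0.9688]
Max displacement = 2.1094

Answer: 2.1094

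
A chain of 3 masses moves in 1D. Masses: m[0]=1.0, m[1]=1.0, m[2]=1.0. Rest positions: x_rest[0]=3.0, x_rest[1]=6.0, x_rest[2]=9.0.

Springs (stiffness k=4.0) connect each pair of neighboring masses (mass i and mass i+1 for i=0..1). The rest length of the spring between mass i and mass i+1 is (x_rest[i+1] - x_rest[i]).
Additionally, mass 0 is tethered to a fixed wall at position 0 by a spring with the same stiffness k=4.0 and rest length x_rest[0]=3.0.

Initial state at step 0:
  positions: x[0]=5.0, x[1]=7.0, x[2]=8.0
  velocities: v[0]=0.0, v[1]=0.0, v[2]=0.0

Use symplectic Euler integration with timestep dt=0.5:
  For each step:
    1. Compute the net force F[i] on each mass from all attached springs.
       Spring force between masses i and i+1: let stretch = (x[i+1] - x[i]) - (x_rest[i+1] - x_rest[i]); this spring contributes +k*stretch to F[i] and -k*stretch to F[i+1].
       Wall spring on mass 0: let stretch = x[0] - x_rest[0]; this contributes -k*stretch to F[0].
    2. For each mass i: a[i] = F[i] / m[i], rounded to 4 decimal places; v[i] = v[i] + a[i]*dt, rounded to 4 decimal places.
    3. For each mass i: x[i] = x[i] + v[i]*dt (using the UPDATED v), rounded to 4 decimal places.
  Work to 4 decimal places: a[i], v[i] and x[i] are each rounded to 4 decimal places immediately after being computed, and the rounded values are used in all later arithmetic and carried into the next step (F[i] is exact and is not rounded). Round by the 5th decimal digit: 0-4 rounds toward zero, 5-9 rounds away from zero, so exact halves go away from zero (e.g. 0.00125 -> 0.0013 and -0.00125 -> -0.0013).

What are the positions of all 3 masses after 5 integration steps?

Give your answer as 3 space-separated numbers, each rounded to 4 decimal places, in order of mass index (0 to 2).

Answer: 4.0000 6.0000 8.0000

Derivation:
Step 0: x=[5.0000 7.0000 8.0000] v=[0.0000 0.0000 0.0000]
Step 1: x=[2.0000 6.0000 10.0000] v=[-6.0000 -2.0000 4.0000]
Step 2: x=[1.0000 5.0000 11.0000] v=[-2.0000 -2.0000 2.0000]
Step 3: x=[3.0000 6.0000 9.0000] v=[4.0000 2.0000 -4.0000]
Step 4: x=[5.0000 7.0000 7.0000] v=[4.0000 2.0000 -4.0000]
Step 5: x=[4.0000 6.0000 8.0000] v=[-2.0000 -2.0000 2.0000]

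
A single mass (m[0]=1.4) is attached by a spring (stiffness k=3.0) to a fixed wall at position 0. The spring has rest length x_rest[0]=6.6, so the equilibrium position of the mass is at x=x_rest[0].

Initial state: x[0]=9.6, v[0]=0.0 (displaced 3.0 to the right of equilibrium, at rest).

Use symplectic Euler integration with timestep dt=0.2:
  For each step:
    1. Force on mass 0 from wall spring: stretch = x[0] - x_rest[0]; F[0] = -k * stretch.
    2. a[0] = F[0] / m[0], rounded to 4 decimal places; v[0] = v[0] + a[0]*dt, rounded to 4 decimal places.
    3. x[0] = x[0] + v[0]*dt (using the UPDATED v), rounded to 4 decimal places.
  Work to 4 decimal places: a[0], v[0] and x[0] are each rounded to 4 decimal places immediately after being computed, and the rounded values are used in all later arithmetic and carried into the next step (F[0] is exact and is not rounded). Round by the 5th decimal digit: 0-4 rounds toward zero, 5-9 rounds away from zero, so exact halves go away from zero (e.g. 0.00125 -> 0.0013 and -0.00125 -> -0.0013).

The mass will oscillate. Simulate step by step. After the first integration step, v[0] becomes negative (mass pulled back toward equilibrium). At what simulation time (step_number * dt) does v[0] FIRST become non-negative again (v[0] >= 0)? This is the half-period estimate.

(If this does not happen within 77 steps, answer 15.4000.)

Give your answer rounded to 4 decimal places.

Answer: 2.2000

Derivation:
Step 0: x=[9.6000] v=[0.0000]
Step 1: x=[9.3429] v=[-1.2857]
Step 2: x=[8.8507] v=[-2.4612]
Step 3: x=[8.1655] v=[-3.4258]
Step 4: x=[7.3462] v=[-4.0967]
Step 5: x=[6.4629] v=[-4.4165]
Step 6: x=[5.5914] v=[-4.3577]
Step 7: x=[4.8063] v=[-3.9254]
Step 8: x=[4.1750] v=[-3.1567]
Step 9: x=[3.7515] v=[-2.1174]
Step 10: x=[3.5722] v=[-0.8966]
Step 11: x=[3.6524] v=[0.4010]
First v>=0 after going negative at step 11, time=2.2000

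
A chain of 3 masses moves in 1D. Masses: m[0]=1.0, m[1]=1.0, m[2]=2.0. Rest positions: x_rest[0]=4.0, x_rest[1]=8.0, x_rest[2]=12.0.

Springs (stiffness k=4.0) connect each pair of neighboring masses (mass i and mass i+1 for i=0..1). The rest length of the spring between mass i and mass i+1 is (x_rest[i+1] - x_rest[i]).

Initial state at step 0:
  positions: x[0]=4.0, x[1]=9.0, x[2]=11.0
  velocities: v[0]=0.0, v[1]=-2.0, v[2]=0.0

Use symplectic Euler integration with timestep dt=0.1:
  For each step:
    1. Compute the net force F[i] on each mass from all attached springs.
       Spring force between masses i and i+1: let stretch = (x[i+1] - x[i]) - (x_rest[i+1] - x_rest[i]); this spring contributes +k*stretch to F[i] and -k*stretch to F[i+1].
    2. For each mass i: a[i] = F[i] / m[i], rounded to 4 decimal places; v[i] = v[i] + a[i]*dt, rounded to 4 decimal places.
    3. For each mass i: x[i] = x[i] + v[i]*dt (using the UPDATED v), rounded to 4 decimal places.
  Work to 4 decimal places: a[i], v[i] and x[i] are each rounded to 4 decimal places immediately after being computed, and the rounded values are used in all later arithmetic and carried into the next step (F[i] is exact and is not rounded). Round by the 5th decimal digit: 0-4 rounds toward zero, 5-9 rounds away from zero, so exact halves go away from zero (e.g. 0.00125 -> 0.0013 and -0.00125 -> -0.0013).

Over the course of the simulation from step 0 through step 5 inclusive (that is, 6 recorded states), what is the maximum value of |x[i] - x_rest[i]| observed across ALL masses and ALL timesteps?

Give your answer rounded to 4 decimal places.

Answer: 1.1055

Derivation:
Step 0: x=[4.0000 9.0000 11.0000] v=[0.0000 -2.0000 0.0000]
Step 1: x=[4.0400 8.6800 11.0400] v=[0.4000 -3.2000 0.4000]
Step 2: x=[4.1056 8.2688 11.1128] v=[0.6560 -4.1120 0.7280]
Step 3: x=[4.1777 7.8048 11.2087] v=[0.7213 -4.6397 0.9592]
Step 4: x=[4.2349 7.3319 11.3165] v=[0.5721 -4.7290 1.0784]
Step 5: x=[4.2560 6.8945 11.4247] v=[0.2109 -4.3740 1.0815]
Max displacement = 1.1055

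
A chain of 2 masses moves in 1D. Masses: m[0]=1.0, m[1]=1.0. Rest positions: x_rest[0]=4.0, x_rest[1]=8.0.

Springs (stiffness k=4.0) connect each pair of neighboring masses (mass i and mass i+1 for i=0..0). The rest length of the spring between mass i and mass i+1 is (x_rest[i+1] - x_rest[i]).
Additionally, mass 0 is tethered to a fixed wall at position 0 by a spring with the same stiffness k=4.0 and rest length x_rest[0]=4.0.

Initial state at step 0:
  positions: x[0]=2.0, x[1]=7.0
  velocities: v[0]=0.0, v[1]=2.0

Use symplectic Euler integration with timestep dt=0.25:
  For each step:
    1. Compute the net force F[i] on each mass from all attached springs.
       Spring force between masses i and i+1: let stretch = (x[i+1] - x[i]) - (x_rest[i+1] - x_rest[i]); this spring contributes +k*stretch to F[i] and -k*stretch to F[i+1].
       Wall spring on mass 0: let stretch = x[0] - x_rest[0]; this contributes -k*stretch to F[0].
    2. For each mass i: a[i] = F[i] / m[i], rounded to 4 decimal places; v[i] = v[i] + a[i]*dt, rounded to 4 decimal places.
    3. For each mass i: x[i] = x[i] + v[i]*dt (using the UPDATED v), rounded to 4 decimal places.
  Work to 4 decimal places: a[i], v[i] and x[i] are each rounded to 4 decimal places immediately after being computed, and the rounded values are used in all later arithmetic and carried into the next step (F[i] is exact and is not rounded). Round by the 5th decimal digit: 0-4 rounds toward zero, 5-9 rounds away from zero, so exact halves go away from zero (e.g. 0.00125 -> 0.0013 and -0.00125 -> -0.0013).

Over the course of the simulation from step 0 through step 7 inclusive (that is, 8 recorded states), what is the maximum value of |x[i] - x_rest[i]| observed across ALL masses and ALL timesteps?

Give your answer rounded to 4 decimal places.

Step 0: x=[2.0000 7.0000] v=[0.0000 2.0000]
Step 1: x=[2.7500 7.2500] v=[3.0000 1.0000]
Step 2: x=[3.9375 7.3750] v=[4.7500 0.5000]
Step 3: x=[5.0000 7.6406] v=[4.2500 1.0625]
Step 4: x=[5.4727 8.2461] v=[1.8906 2.4219]
Step 5: x=[5.2705 9.1582] v=[-0.8087 3.6485]
Step 6: x=[4.7226 10.0984] v=[-2.1915 3.7608]
Step 7: x=[4.3380 10.6947] v=[-1.5383 2.3850]
Max displacement = 2.6947

Answer: 2.6947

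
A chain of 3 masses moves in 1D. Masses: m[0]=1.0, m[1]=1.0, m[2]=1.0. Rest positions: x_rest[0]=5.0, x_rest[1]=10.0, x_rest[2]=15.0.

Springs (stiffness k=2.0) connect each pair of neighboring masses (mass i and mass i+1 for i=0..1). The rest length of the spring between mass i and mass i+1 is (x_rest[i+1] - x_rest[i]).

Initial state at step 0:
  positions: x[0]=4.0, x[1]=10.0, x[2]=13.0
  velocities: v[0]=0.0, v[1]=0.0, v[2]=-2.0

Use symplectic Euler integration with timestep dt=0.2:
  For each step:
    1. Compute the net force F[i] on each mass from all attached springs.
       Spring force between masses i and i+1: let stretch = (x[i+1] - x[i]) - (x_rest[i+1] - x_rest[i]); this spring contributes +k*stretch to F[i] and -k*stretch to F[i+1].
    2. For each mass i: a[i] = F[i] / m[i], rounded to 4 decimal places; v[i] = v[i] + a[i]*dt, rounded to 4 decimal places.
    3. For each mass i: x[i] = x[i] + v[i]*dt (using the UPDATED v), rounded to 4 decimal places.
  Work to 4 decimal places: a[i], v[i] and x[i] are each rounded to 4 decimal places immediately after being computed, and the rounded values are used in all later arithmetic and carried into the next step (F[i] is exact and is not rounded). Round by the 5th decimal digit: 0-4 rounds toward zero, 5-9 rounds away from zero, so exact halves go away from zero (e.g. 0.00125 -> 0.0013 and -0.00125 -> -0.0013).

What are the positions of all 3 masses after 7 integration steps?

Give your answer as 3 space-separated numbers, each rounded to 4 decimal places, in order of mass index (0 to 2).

Answer: 3.9315 7.1095 13.1591

Derivation:
Step 0: x=[4.0000 10.0000 13.0000] v=[0.0000 0.0000 -2.0000]
Step 1: x=[4.0800 9.7600 12.7600] v=[0.4000 -1.2000 -1.2000]
Step 2: x=[4.2144 9.3056 12.6800] v=[0.6720 -2.2720 -0.4000]
Step 3: x=[4.3561 8.7139 12.7300] v=[0.7085 -2.9587 0.2502]
Step 4: x=[4.4464 8.0948 12.8588] v=[0.4516 -3.0954 0.6438]
Step 5: x=[4.4286 7.5650 13.0064] v=[-0.0890 -2.6492 0.7382]
Step 6: x=[4.2617 7.2196 13.1187] v=[-0.8344 -1.7272 0.5616]
Step 7: x=[3.9315 7.1095 13.1591] v=[-1.6512 -0.5507 0.2020]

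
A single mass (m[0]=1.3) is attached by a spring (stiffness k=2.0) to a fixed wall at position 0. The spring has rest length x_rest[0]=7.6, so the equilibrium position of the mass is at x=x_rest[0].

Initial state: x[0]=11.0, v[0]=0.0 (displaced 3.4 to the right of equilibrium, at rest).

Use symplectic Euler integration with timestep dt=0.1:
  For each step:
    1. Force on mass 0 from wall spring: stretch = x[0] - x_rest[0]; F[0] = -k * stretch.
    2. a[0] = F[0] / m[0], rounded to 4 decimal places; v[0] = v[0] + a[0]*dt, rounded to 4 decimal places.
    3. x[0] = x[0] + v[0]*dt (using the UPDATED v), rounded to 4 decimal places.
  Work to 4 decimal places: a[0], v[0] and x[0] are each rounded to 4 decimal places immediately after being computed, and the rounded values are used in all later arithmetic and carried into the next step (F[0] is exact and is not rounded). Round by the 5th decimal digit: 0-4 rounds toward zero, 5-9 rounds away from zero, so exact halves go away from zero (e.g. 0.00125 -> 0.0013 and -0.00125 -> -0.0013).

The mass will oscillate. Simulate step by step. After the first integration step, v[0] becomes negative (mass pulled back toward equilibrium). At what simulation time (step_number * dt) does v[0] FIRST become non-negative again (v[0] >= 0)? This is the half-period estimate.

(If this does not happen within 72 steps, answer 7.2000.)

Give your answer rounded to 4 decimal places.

Step 0: x=[11.0000] v=[0.0000]
Step 1: x=[10.9477] v=[-0.5231]
Step 2: x=[10.8439] v=[-1.0381]
Step 3: x=[10.6902] v=[-1.5372]
Step 4: x=[10.4889] v=[-2.0126]
Step 5: x=[10.2432] v=[-2.4571]
Step 6: x=[9.9568] v=[-2.8638]
Step 7: x=[9.6342] v=[-3.2264]
Step 8: x=[9.2803] v=[-3.5394]
Step 9: x=[8.9005] v=[-3.7979]
Step 10: x=[8.5007] v=[-3.9980]
Step 11: x=[8.0870] v=[-4.1366]
Step 12: x=[7.6659] v=[-4.2115]
Step 13: x=[7.2437] v=[-4.2216]
Step 14: x=[6.8270] v=[-4.1668]
Step 15: x=[6.4222] v=[-4.0479]
Step 16: x=[6.0355] v=[-3.8667]
Step 17: x=[5.6729] v=[-3.6260]
Step 18: x=[5.3400] v=[-3.3295]
Step 19: x=[5.0418] v=[-2.9818]
Step 20: x=[4.7830] v=[-2.5882]
Step 21: x=[4.5675] v=[-2.1548]
Step 22: x=[4.3987] v=[-1.6883]
Step 23: x=[4.2791] v=[-1.1958]
Step 24: x=[4.2106] v=[-0.6849]
Step 25: x=[4.1943] v=[-0.1635]
Step 26: x=[4.2304] v=[0.3605]
First v>=0 after going negative at step 26, time=2.6000

Answer: 2.6000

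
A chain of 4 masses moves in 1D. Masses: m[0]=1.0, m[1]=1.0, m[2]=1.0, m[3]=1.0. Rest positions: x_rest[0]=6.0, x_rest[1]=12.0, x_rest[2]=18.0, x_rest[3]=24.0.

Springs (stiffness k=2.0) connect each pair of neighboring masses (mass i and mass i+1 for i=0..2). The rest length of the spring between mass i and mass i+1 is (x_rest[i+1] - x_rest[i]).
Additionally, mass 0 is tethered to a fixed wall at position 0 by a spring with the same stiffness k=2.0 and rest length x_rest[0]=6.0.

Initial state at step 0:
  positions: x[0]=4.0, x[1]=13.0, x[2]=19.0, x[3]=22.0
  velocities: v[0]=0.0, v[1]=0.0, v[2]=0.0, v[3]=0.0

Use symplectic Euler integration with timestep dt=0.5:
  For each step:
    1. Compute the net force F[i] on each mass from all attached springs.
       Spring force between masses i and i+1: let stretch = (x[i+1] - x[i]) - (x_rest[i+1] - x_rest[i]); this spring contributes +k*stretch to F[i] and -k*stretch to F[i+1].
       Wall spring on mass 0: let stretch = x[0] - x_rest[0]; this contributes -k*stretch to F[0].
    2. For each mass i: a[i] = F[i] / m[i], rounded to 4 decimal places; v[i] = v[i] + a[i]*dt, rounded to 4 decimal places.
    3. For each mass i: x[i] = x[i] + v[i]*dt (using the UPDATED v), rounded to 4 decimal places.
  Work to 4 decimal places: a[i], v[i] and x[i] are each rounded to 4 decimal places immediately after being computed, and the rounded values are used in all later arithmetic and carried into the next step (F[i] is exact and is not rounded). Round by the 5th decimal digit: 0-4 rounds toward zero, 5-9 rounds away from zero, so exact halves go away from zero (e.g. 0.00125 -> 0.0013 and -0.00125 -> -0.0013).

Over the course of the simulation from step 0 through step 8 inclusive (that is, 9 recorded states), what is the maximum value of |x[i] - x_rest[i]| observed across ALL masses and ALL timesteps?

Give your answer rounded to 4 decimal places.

Answer: 2.5625

Derivation:
Step 0: x=[4.0000 13.0000 19.0000 22.0000] v=[0.0000 0.0000 0.0000 0.0000]
Step 1: x=[6.5000 11.5000 17.5000 23.5000] v=[5.0000 -3.0000 -3.0000 3.0000]
Step 2: x=[8.2500 10.5000 16.0000 25.0000] v=[3.5000 -2.0000 -3.0000 3.0000]
Step 3: x=[7.0000 11.1250 16.2500 25.0000] v=[-2.5000 1.2500 0.5000 0.0000]
Step 4: x=[4.3125 12.2500 18.3125 23.6250] v=[-5.3750 2.2500 4.1250 -2.7500]
Step 5: x=[3.4375 12.4375 20.0000 22.5938] v=[-1.7500 0.3750 3.3750 -2.0625]
Step 6: x=[5.3438 11.9063 19.2032 23.2657] v=[3.8125 -1.0625 -1.5937 1.3437]
Step 7: x=[7.8594 11.7423 16.7892 24.9063] v=[5.0312 -0.3281 -4.8281 3.2812]
Step 8: x=[8.3868 12.1603 15.9103 25.4884] v=[1.0547 0.8359 -1.7579 1.1641]
Max displacement = 2.5625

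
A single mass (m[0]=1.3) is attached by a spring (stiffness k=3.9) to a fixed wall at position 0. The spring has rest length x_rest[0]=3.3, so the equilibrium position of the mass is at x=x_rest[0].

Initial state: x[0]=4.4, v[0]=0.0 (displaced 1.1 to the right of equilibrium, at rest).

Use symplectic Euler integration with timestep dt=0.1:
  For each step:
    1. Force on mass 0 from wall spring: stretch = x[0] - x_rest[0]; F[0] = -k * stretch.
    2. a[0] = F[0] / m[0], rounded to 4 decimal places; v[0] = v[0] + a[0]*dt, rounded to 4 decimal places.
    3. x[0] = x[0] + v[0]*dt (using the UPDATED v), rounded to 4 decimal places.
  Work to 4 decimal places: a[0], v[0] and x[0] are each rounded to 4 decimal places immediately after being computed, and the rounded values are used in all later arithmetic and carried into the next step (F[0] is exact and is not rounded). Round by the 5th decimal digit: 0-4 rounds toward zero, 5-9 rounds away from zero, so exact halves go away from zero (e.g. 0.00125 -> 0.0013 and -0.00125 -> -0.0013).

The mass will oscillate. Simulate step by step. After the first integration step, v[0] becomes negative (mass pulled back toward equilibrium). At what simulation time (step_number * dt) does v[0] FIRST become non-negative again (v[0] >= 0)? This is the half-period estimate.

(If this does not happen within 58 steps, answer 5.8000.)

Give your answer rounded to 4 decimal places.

Step 0: x=[4.4000] v=[0.0000]
Step 1: x=[4.3670] v=[-0.3300]
Step 2: x=[4.3020] v=[-0.6501]
Step 3: x=[4.2069] v=[-0.9507]
Step 4: x=[4.0846] v=[-1.2228]
Step 5: x=[3.9388] v=[-1.4582]
Step 6: x=[3.7738] v=[-1.6498]
Step 7: x=[3.5946] v=[-1.7919]
Step 8: x=[3.4066] v=[-1.8803]
Step 9: x=[3.2154] v=[-1.9123]
Step 10: x=[3.0267] v=[-1.8869]
Step 11: x=[2.8462] v=[-1.8049]
Step 12: x=[2.6793] v=[-1.6688]
Step 13: x=[2.5310] v=[-1.4826]
Step 14: x=[2.4058] v=[-1.2519]
Step 15: x=[2.3074] v=[-0.9836]
Step 16: x=[2.2388] v=[-0.6858]
Step 17: x=[2.2021] v=[-0.3674]
Step 18: x=[2.1983] v=[-0.0380]
Step 19: x=[2.2276] v=[0.2925]
First v>=0 after going negative at step 19, time=1.9000

Answer: 1.9000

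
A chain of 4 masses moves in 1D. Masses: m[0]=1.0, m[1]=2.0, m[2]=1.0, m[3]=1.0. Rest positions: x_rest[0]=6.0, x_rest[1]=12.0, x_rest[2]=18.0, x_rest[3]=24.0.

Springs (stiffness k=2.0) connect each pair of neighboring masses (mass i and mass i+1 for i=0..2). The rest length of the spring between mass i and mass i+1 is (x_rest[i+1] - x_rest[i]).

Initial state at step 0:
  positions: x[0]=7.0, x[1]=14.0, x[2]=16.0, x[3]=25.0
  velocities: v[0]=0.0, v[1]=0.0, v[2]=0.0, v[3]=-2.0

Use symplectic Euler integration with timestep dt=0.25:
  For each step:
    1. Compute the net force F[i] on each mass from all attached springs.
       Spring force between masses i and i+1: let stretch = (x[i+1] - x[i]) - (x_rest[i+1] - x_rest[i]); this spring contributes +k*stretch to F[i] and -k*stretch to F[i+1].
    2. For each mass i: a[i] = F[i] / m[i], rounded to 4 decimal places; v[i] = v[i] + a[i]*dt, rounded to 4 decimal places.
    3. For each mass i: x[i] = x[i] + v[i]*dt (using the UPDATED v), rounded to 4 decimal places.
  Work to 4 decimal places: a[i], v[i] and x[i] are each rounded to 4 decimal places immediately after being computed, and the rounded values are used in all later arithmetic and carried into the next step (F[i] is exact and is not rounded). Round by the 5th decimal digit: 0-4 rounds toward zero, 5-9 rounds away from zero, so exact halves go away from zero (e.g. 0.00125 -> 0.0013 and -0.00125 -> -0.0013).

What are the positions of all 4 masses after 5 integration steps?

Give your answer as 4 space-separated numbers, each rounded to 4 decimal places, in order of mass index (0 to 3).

Step 0: x=[7.0000 14.0000 16.0000 25.0000] v=[0.0000 0.0000 0.0000 -2.0000]
Step 1: x=[7.1250 13.6875 16.8750 24.1250] v=[0.5000 -1.2500 3.5000 -3.5000]
Step 2: x=[7.3203 13.1641 18.2578 23.0938] v=[0.7813 -2.0938 5.5313 -4.1250]
Step 3: x=[7.4961 12.5938 19.6084 22.2081] v=[0.7032 -2.2813 5.4025 -3.5430]
Step 4: x=[7.5591 12.1433 20.4072 21.7474] v=[0.2521 -1.8021 3.1951 -1.8429]
Step 5: x=[7.4452 11.9228 20.3405 21.8692] v=[-0.4558 -0.8822 -0.2668 0.4870]

Answer: 7.4452 11.9228 20.3405 21.8692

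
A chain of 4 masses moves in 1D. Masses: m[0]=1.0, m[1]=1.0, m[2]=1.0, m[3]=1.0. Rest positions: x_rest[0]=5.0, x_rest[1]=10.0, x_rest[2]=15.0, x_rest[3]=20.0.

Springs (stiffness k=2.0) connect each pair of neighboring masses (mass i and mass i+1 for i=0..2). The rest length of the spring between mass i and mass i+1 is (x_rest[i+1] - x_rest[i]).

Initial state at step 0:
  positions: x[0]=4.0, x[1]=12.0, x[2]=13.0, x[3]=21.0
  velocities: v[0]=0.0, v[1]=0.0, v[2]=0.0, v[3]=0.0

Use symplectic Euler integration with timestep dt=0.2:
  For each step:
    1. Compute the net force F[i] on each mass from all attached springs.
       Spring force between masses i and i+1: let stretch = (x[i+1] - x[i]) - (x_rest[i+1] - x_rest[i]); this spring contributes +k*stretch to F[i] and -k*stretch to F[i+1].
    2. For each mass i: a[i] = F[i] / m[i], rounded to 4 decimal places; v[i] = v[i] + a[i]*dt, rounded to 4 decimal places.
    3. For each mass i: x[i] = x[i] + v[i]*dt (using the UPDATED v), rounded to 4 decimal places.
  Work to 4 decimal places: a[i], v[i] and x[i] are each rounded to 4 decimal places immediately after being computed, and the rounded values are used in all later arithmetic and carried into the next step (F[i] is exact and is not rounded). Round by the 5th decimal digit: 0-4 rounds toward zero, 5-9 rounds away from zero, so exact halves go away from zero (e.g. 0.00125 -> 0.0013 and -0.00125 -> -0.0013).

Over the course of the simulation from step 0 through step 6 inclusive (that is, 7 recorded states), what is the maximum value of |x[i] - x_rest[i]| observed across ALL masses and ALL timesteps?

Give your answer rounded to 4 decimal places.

Answer: 2.0994

Derivation:
Step 0: x=[4.0000 12.0000 13.0000 21.0000] v=[0.0000 0.0000 0.0000 0.0000]
Step 1: x=[4.2400 11.4400 13.5600 20.7600] v=[1.2000 -2.8000 2.8000 -1.2000]
Step 2: x=[4.6560 10.4736 14.5264 20.3440] v=[2.0800 -4.8320 4.8320 -2.0800]
Step 3: x=[5.1374 9.3660 15.6340 19.8626] v=[2.4070 -5.5379 5.5379 -2.4070]
Step 4: x=[5.5571 8.4216 16.5784 19.4429] v=[2.0984 -4.7221 4.7221 -2.0984]
Step 5: x=[5.8059 7.9006 17.0994 19.1941] v=[1.2442 -2.6052 2.6052 -1.2442]
Step 6: x=[5.8223 7.9479 17.0521 19.1777] v=[0.0821 0.2364 -0.2364 -0.0821]
Max displacement = 2.0994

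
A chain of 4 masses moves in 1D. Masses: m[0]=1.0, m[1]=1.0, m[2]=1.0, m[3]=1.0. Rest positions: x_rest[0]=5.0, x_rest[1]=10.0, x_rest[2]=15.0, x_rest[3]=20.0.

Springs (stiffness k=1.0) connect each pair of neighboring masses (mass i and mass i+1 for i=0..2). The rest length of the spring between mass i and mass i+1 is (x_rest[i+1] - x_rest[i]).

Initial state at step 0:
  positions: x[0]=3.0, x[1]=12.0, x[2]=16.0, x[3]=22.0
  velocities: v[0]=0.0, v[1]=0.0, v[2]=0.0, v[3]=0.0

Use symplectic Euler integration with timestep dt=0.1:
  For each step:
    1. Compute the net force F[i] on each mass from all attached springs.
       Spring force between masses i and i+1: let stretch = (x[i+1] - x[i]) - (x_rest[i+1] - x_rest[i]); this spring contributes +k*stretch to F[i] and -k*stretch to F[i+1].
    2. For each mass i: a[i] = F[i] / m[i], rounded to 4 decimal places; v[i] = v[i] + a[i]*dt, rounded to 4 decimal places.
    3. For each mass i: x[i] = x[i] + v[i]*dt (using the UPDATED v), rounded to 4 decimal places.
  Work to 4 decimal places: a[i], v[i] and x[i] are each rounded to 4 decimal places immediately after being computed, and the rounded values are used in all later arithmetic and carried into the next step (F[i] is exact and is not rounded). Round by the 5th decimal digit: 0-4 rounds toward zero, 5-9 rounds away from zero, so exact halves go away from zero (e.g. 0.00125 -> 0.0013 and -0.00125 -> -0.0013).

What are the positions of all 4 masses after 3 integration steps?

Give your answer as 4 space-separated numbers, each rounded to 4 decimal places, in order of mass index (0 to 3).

Answer: 3.2355 11.7080 16.1150 21.9415

Derivation:
Step 0: x=[3.0000 12.0000 16.0000 22.0000] v=[0.0000 0.0000 0.0000 0.0000]
Step 1: x=[3.0400 11.9500 16.0200 21.9900] v=[0.4000 -0.5000 0.2000 -0.1000]
Step 2: x=[3.1191 11.8516 16.0590 21.9703] v=[0.7910 -0.9840 0.3900 -0.1970]
Step 3: x=[3.2355 11.7080 16.1150 21.9415] v=[1.1643 -1.4365 0.5604 -0.2881]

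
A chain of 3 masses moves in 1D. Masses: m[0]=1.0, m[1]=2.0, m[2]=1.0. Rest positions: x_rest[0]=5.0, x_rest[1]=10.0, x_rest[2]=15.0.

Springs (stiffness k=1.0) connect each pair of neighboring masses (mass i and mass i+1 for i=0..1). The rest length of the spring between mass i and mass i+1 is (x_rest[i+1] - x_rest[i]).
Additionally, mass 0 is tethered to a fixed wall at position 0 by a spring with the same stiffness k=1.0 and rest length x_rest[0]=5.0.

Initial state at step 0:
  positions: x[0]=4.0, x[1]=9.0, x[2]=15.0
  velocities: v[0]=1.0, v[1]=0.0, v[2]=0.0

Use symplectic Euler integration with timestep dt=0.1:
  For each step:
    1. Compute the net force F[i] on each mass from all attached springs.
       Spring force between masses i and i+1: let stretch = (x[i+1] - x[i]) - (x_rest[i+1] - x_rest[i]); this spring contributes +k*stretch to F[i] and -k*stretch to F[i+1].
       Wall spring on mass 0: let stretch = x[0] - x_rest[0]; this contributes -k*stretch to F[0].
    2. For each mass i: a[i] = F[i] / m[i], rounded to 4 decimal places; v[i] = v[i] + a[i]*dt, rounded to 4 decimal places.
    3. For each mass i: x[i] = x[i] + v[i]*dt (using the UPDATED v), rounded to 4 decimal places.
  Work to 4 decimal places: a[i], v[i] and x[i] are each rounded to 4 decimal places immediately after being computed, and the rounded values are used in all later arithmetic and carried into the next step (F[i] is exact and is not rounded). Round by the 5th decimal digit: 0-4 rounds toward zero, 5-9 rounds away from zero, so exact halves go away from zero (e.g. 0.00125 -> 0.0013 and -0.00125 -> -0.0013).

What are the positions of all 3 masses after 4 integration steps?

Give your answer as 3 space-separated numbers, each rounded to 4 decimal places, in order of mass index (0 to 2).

Step 0: x=[4.0000 9.0000 15.0000] v=[1.0000 0.0000 0.0000]
Step 1: x=[4.1100 9.0050 14.9900] v=[1.1000 0.0500 -0.1000]
Step 2: x=[4.2279 9.0155 14.9702] v=[1.1785 0.1045 -0.1985]
Step 3: x=[4.3514 9.0318 14.9408] v=[1.2345 0.1629 -0.2940]
Step 4: x=[4.4781 9.0542 14.9023] v=[1.2674 0.2243 -0.3849]

Answer: 4.4781 9.0542 14.9023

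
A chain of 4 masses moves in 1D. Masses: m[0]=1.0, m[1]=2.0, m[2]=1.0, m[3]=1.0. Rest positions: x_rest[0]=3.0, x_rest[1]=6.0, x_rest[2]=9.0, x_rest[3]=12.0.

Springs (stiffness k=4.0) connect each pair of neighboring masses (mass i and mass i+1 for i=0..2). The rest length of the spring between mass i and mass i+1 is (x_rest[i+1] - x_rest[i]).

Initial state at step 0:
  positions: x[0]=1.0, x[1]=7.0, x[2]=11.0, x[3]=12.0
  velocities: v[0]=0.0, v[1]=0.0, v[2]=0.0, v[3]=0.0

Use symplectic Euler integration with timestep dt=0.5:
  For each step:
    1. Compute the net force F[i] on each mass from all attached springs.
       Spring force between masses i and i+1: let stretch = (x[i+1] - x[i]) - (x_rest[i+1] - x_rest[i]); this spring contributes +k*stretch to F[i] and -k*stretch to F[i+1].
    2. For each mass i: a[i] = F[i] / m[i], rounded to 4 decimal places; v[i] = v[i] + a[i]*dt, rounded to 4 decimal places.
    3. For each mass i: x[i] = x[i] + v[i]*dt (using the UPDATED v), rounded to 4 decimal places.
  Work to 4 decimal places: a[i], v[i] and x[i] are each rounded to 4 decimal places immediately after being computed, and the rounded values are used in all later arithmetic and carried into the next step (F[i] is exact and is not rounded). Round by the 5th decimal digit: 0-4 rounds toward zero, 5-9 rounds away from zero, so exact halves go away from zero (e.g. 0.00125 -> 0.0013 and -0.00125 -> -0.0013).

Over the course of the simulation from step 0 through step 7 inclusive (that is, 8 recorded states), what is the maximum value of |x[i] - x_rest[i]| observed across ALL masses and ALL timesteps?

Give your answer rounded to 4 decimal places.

Answer: 3.0000

Derivation:
Step 0: x=[1.0000 7.0000 11.0000 12.0000] v=[0.0000 0.0000 0.0000 0.0000]
Step 1: x=[4.0000 6.0000 8.0000 14.0000] v=[6.0000 -2.0000 -6.0000 4.0000]
Step 2: x=[6.0000 5.0000 9.0000 13.0000] v=[4.0000 -2.0000 2.0000 -2.0000]
Step 3: x=[4.0000 6.5000 10.0000 11.0000] v=[-4.0000 3.0000 2.0000 -4.0000]
Step 4: x=[1.5000 8.5000 8.5000 11.0000] v=[-5.0000 4.0000 -3.0000 0.0000]
Step 5: x=[3.0000 7.0000 9.5000 11.5000] v=[3.0000 -3.0000 2.0000 1.0000]
Step 6: x=[5.5000 4.7500 10.0000 13.0000] v=[5.0000 -4.5000 1.0000 3.0000]
Step 7: x=[4.2500 5.5000 8.2500 14.5000] v=[-2.5000 1.5000 -3.5000 3.0000]
Max displacement = 3.0000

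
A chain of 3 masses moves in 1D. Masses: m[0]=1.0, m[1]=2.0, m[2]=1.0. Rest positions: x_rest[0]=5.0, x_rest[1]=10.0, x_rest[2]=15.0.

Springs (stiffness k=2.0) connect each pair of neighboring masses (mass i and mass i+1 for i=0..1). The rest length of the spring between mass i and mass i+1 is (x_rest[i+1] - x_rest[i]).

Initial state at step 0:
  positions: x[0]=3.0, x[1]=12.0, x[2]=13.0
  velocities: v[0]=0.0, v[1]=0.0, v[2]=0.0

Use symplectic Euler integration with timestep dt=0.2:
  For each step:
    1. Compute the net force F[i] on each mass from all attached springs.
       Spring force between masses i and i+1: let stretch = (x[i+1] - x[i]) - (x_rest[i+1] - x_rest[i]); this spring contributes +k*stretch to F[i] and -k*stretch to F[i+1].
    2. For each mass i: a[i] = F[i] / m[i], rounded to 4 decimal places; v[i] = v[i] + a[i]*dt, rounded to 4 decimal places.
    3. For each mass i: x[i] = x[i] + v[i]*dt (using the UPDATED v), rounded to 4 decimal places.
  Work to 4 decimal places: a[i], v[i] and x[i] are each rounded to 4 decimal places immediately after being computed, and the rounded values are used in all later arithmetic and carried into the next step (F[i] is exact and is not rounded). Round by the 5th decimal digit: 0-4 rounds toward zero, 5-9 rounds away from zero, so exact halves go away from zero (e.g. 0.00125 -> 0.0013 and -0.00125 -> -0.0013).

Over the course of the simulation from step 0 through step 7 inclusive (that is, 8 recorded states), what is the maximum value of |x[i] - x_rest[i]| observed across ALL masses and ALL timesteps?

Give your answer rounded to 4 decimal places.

Step 0: x=[3.0000 12.0000 13.0000] v=[0.0000 0.0000 0.0000]
Step 1: x=[3.3200 11.6800 13.3200] v=[1.6000 -1.6000 1.6000]
Step 2: x=[3.9088 11.0912 13.9088] v=[2.9440 -2.9440 2.9440]
Step 3: x=[4.6722 10.3278 14.6722] v=[3.8170 -3.8170 3.8170]
Step 4: x=[5.4880 9.5120 15.4880] v=[4.0792 -4.0792 4.0792]
Step 5: x=[6.2258 8.7742 16.2258] v=[3.6888 -3.6888 3.6888]
Step 6: x=[6.7674 8.2326 16.7674] v=[2.7082 -2.7082 2.7082]
Step 7: x=[7.0263 7.9737 17.0263] v=[1.2943 -1.2943 1.2943]
Max displacement = 2.0263

Answer: 2.0263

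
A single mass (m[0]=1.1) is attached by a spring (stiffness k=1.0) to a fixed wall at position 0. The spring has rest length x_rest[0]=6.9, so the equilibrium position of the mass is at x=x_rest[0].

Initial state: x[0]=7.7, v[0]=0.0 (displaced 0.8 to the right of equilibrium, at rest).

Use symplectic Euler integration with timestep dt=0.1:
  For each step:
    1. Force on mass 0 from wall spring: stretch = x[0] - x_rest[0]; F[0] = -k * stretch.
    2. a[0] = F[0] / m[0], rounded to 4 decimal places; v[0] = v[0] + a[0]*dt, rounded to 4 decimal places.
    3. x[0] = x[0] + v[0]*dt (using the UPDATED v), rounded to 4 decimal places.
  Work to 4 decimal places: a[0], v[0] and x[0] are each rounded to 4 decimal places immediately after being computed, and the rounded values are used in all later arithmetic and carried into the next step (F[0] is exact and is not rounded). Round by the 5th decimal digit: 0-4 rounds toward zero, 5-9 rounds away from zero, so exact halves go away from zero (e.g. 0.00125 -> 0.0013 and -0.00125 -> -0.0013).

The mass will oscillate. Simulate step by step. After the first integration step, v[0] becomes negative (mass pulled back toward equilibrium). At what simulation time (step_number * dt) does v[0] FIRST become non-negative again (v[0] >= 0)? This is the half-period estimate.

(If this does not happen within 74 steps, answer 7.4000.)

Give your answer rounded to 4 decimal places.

Answer: 3.3000

Derivation:
Step 0: x=[7.7000] v=[0.0000]
Step 1: x=[7.6927] v=[-0.0727]
Step 2: x=[7.6782] v=[-0.1448]
Step 3: x=[7.6566] v=[-0.2156]
Step 4: x=[7.6282] v=[-0.2844]
Step 5: x=[7.5931] v=[-0.3506]
Step 6: x=[7.5517] v=[-0.4136]
Step 7: x=[7.5044] v=[-0.4729]
Step 8: x=[7.4516] v=[-0.5279]
Step 9: x=[7.3938] v=[-0.5781]
Step 10: x=[7.3315] v=[-0.6230]
Step 11: x=[7.2653] v=[-0.6622]
Step 12: x=[7.1958] v=[-0.6954]
Step 13: x=[7.1236] v=[-0.7223]
Step 14: x=[7.0493] v=[-0.7426]
Step 15: x=[6.9737] v=[-0.7562]
Step 16: x=[6.8974] v=[-0.7629]
Step 17: x=[6.8211] v=[-0.7627]
Step 18: x=[6.7456] v=[-0.7555]
Step 19: x=[6.6715] v=[-0.7415]
Step 20: x=[6.5994] v=[-0.7207]
Step 21: x=[6.5301] v=[-0.6934]
Step 22: x=[6.4641] v=[-0.6598]
Step 23: x=[6.4021] v=[-0.6202]
Step 24: x=[6.3446] v=[-0.5749]
Step 25: x=[6.2922] v=[-0.5244]
Step 26: x=[6.2453] v=[-0.4692]
Step 27: x=[6.2043] v=[-0.4097]
Step 28: x=[6.1697] v=[-0.3465]
Step 29: x=[6.1417] v=[-0.2801]
Step 30: x=[6.1206] v=[-0.2112]
Step 31: x=[6.1066] v=[-0.1404]
Step 32: x=[6.0998] v=[-0.0683]
Step 33: x=[6.1003] v=[0.0045]
First v>=0 after going negative at step 33, time=3.3000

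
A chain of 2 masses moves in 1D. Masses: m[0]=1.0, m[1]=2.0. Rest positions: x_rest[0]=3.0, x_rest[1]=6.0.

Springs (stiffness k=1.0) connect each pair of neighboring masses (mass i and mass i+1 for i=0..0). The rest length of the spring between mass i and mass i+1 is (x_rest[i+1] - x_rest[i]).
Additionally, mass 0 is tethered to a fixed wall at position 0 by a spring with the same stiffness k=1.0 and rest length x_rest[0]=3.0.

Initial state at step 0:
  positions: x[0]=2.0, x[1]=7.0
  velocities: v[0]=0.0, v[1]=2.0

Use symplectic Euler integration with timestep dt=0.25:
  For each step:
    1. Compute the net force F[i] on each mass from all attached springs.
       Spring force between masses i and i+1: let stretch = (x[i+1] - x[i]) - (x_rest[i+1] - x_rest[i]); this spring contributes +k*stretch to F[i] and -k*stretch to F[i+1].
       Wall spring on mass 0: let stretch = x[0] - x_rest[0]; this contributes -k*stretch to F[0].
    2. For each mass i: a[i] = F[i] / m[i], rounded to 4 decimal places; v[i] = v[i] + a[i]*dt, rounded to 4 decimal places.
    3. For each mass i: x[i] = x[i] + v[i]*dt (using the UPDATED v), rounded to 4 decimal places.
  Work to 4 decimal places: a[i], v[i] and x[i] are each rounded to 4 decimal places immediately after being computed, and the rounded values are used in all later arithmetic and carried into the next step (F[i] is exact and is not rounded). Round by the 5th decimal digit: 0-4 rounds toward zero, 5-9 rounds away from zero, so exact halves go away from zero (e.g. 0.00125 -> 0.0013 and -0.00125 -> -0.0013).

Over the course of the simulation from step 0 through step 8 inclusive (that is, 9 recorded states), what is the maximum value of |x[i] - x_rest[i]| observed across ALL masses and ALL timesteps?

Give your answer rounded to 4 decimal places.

Step 0: x=[2.0000 7.0000] v=[0.0000 2.0000]
Step 1: x=[2.1875 7.4375] v=[0.7500 1.7500]
Step 2: x=[2.5664 7.8047] v=[1.5156 1.4688]
Step 3: x=[3.1123 8.1020] v=[2.1836 1.1890]
Step 4: x=[3.7756 8.3371] v=[2.6530 0.9403]
Step 5: x=[4.4880 8.5234] v=[2.8495 0.7451]
Step 6: x=[5.1721 8.6773] v=[2.7364 0.6157]
Step 7: x=[5.7520 8.8155] v=[2.3197 0.5526]
Step 8: x=[6.1639 8.9517] v=[1.6476 0.5447]
Max displacement = 3.1639

Answer: 3.1639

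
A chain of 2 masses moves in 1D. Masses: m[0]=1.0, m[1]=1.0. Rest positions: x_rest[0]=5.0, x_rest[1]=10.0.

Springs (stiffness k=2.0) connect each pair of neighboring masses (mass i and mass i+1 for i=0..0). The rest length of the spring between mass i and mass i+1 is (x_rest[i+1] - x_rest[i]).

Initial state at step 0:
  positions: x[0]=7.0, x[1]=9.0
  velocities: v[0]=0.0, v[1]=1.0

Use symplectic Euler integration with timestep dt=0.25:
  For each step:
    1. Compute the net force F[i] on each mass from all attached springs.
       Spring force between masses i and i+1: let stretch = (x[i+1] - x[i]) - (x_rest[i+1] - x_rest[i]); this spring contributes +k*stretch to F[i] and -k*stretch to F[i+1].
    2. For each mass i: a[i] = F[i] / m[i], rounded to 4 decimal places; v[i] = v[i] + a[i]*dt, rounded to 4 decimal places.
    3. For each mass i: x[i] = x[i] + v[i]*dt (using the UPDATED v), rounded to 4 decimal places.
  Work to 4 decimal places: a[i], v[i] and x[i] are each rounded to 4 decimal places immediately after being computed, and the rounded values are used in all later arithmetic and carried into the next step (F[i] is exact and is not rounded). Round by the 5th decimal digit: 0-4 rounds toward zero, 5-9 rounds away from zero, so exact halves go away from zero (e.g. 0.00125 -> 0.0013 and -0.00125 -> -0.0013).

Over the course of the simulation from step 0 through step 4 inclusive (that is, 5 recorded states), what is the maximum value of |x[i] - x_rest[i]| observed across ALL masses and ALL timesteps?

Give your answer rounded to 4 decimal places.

Answer: 2.2344

Derivation:
Step 0: x=[7.0000 9.0000] v=[0.0000 1.0000]
Step 1: x=[6.6250 9.6250] v=[-1.5000 2.5000]
Step 2: x=[6.0000 10.5000] v=[-2.5000 3.5000]
Step 3: x=[5.3125 11.4375] v=[-2.7500 3.7500]
Step 4: x=[4.7656 12.2344] v=[-2.1875 3.1875]
Max displacement = 2.2344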